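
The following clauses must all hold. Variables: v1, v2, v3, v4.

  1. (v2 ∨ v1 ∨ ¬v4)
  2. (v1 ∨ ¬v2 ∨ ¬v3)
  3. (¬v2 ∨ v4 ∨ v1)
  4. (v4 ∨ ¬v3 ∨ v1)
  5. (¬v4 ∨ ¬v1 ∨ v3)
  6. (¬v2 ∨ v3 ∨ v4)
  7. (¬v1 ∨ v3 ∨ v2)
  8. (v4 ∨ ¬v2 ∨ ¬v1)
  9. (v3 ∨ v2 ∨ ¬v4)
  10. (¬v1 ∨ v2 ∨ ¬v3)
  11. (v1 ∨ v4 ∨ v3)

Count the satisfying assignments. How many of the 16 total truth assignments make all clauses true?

2

The models are:
  v1=0 v2=1 v3=0 v4=1
  v1=1 v2=1 v3=1 v4=1
Count: 2.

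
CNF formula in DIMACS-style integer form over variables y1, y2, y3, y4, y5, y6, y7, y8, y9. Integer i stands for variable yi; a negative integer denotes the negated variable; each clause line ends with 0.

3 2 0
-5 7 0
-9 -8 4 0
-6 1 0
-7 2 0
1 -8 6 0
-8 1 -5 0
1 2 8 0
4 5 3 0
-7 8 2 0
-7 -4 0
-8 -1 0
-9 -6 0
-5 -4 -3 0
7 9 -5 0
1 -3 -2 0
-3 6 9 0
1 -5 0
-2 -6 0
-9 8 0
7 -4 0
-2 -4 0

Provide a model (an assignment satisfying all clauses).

y1=T, y2=F, y3=T, y4=F, y5=F, y6=T, y7=F, y8=F, y9=F

Branch on y1: take y1 = True.
  then y8 is forced to False.
  then y9 is forced to False.
Set y2 = False and propagate.
  then y3 is forced to True.
  then y7 is forced to False.
  then y5 is forced to False.
  then y6 is forced to True.
  then y4 is forced to False.
Every clause has at least one true literal under this assignment.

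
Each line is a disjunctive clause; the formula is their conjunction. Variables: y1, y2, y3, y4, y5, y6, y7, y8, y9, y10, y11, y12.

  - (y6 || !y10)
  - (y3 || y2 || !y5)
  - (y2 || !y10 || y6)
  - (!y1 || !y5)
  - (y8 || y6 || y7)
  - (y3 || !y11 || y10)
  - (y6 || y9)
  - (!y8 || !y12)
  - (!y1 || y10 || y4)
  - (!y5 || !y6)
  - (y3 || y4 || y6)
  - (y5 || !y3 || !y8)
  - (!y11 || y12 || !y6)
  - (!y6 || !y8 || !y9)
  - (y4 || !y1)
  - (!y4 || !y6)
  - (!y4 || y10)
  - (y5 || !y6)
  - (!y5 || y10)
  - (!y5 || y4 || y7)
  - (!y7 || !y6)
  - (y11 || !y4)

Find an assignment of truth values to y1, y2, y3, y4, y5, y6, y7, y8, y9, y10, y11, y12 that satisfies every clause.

Pure literal: y1 appears only negated; assign y1 = False.
Branch on y2: take y2 = False.
Set y3 = True and propagate.
For the remaining variables, y4 = False, y5 = False, y6 = False, y7 = True, y8 = False, y9 = True, y10 = False, y11 = False, y12 = True works.
Every clause has at least one true literal under this assignment.

y1 = F  y2 = F  y3 = T  y4 = F  y5 = F  y6 = F  y7 = T  y8 = F  y9 = T  y10 = F  y11 = F  y12 = T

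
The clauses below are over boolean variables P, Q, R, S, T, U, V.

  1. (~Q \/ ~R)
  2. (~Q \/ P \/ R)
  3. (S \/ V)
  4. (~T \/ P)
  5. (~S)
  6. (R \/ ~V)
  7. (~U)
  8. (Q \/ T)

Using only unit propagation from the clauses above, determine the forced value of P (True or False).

True

(~S) stands alone — S = False.
(V \/ S) with S = False leaves only V, so V = True.
(~V \/ R) with V = True leaves only R, so R = True.
(~R \/ ~Q) with R = True leaves only ~Q, so Q = False.
(~U) stands alone — U = False.
In (Q \/ T), Q is now false; T must hold, so T = True.
From (P \/ ~T) and T = True: P = True.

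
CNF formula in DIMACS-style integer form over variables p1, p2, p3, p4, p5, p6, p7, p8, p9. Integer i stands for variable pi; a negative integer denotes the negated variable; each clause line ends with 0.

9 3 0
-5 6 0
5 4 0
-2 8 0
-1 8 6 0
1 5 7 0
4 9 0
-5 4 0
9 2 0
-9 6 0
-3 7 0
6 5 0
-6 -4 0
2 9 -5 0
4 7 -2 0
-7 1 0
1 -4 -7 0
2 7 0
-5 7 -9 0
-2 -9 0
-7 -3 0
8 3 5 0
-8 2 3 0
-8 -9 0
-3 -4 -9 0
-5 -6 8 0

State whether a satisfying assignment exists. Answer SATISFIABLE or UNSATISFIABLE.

UNSATISFIABLE

p5 = True:
  propagation gives p6=True, p4=True; an empty clause results — contradiction.
p5 = False:
  propagation gives p4=True, p6=True; an empty clause results — contradiction.
Every branch closes, so no satisfying assignment exists.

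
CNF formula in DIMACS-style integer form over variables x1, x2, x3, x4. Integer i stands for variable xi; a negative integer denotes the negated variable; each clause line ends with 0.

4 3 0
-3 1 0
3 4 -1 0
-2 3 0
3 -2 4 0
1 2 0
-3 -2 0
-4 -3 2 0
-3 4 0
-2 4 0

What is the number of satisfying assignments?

Satisfying assignments:
  x1=T x2=F x3=F x4=T
That's 1 in total.

1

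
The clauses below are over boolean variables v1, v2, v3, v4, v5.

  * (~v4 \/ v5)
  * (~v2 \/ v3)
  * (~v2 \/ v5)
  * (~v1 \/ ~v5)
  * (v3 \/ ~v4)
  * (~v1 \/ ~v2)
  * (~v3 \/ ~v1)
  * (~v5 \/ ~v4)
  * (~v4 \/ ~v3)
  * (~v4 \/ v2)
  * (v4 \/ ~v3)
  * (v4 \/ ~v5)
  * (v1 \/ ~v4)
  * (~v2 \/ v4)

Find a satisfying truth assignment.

Set v1 = False and propagate.
  then v4 is forced to False.
  then v3 is forced to False.
  then v2 is forced to False.
  then v5 is forced to False.
Every clause has at least one true literal under this assignment.

v1=0, v2=0, v3=0, v4=0, v5=0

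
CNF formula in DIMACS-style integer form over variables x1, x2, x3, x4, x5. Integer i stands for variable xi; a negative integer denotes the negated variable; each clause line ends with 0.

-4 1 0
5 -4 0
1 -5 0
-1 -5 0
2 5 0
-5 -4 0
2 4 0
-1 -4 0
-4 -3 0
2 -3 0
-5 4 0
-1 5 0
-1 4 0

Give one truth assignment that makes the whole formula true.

x1 = 0, x2 = 1, x3 = 1, x4 = 0, x5 = 0

Pure literal: x2 appears only positively; assign x2 = True.
Try x1 = False.
  then x4 is forced to False.
  then x5 is forced to False.
x3 is now unconstrained; take x3 = True.
Every clause has at least one true literal under this assignment.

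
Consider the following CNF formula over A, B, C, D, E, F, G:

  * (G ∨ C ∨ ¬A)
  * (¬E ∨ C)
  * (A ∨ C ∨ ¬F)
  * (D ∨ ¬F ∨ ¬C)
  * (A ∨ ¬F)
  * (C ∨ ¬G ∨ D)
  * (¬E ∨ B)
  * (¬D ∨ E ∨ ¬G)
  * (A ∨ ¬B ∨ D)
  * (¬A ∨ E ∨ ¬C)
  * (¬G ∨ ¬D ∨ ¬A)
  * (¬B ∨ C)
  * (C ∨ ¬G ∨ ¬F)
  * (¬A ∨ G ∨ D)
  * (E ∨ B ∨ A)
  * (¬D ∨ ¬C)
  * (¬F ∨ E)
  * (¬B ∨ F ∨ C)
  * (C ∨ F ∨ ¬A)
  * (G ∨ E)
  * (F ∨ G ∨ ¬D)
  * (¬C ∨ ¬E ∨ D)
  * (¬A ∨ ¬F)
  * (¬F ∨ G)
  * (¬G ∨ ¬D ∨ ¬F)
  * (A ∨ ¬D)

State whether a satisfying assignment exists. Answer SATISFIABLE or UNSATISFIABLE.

UNSATISFIABLE

C = True:
  propagation gives D=False, F=False, E=False, A=False; an empty clause results — contradiction.
C = False:
  propagation gives E=False, B=False, A=True, G=True; an empty clause results — contradiction.
Every branch closes, so no satisfying assignment exists.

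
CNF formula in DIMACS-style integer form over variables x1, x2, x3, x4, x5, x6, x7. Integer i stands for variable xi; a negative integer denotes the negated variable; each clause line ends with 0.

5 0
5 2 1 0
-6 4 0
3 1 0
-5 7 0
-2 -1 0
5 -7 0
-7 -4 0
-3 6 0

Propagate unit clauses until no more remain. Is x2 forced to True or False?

False

Unit clause (x5) sets x5 = True.
In (¬x5 ∨ x7), ¬x5 is now false; x7 must hold, so x7 = True.
(¬x7 ∨ ¬x4) with x7 = True leaves only ¬x4, so x4 = False.
(¬x6 ∨ x4): since x4 = False, the clause reduces to (¬x6). x6 = False.
(x6 ∨ ¬x3): since x6 = False, the clause reduces to (¬x3). x3 = False.
From (x1 ∨ x3) and x3 = False: x1 = True.
(¬x1 ∨ ¬x2) with x1 = True leaves only ¬x2, so x2 = False.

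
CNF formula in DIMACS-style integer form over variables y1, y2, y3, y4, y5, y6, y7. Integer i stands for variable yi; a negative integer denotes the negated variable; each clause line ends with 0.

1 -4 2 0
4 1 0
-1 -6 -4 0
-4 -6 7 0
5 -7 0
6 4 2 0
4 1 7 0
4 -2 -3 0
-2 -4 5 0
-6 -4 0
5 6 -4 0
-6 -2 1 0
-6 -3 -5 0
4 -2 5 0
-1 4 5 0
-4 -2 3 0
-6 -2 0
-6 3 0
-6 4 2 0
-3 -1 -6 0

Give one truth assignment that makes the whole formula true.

y1=T, y2=F, y3=F, y4=T, y5=T, y6=F, y7=T

Set y1 = True and propagate.
Branch on y2: take y2 = False.
Set y3 = False and propagate.
  then y6 is forced to False.
  then y4 is forced to True.
  then y5 is forced to True.
y7 is now unconstrained; take y7 = True.
Check each clause:
  1. (NOT y4 OR y2 OR y1) — y1 is true.
  2. (y4 OR y1) — y1 is true.
  3. (NOT y1 OR NOT y4 OR NOT y6) — NOT y6 is true.
  4. (y7 OR NOT y6 OR NOT y4) — NOT y6 is true.
  5. (y5 OR NOT y7) — y5 is true.
  6. (y2 OR y6 OR y4) — y4 is true.
  7. (y1 OR y7 OR y4) — y1 is true.
  8. (NOT y3 OR NOT y2 OR y4) — y4 is true.
  9. (y5 OR NOT y2 OR NOT y4) — y5 is true.
  10. (NOT y4 OR NOT y6) — NOT y6 is true.
  11. (y5 OR y6 OR NOT y4) — y5 is true.
  12. (NOT y2 OR y1 OR NOT y6) — y1 is true.
  13. (NOT y3 OR NOT y6 OR NOT y5) — NOT y6 is true.
  14. (y4 OR y5 OR NOT y2) — y4 is true.
  15. (y4 OR NOT y1 OR y5) — y4 is true.
  16. (y3 OR NOT y4 OR NOT y2) — NOT y2 is true.
  17. (NOT y6 OR NOT y2) — NOT y6 is true.
  18. (NOT y6 OR y3) — NOT y6 is true.
  19. (y2 OR NOT y6 OR y4) — NOT y6 is true.
  20. (NOT y3 OR NOT y1 OR NOT y6) — NOT y6 is true.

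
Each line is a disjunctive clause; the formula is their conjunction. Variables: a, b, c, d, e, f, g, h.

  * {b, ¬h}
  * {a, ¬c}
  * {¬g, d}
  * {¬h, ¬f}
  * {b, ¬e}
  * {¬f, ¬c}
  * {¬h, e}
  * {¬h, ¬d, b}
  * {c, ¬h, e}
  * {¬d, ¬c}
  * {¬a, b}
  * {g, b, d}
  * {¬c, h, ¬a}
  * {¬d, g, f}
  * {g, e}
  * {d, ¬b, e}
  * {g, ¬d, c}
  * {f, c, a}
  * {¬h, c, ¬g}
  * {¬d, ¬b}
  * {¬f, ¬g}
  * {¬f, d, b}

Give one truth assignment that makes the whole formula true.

Set a = False and propagate.
  then c is forced to False.
  then f is forced to True.
  then h is forced to False.
  then g is forced to False.
  then e is forced to True.
  then b is forced to True.
  then d is forced to False.

a=False, b=True, c=False, d=False, e=True, f=True, g=False, h=False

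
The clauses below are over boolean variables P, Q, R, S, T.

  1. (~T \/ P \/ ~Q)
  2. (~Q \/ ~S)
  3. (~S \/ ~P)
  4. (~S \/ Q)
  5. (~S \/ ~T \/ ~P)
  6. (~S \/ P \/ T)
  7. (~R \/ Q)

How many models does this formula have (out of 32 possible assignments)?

10

Split on S, then P.
  S=1, P=1: a clause becomes empty — 0.
  S=1, P=0: a clause becomes empty — 0.
  S=0, P=1: T free; 3 ways for (Q,R) × 2^1 = 6.
  S=0, P=0: remaining (Q,R,T) ∈ {(0,0,0); (0,0,1); (1,0,0); (1,1,0)} — 4.
Total: 0 + 0 + 6 + 4 = 10.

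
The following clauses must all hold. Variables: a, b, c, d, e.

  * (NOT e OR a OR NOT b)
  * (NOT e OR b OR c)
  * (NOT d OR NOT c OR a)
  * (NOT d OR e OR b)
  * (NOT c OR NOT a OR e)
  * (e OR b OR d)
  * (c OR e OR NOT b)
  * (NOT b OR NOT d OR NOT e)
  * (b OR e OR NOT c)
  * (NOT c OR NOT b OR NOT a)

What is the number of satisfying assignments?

5

The models are:
  a=F b=F c=T d=F e=T
  a=F b=T c=T d=F e=F
  a=T b=F c=T d=F e=T
  a=T b=F c=T d=T e=T
  a=T b=T c=F d=F e=T
That's 5 in total.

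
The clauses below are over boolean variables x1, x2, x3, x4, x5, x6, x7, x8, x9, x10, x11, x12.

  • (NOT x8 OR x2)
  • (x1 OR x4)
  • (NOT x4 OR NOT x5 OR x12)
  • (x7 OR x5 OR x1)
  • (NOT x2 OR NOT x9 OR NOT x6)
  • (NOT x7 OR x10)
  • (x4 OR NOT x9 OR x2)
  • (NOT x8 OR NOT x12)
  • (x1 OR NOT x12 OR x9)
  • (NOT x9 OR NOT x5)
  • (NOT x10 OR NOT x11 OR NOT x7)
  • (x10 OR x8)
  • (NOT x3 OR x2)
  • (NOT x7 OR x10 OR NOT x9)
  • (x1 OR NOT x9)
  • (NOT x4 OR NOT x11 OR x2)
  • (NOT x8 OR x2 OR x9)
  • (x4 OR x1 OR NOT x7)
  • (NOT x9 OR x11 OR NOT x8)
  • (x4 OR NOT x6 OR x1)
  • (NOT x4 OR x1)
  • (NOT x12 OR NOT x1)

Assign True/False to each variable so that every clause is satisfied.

x6 occurs only negated in the remaining clauses — set x6 = False.
Branch on x1: take x1 = True.
  then x12 is forced to False.
For the remaining variables, x2 = True, x3 = True, x4 = False, x5 = True, x7 = False, x8 = True, x9 = False, x10 = True, x11 = False works.
Every clause has at least one true literal under this assignment.

x1=1, x2=1, x3=1, x4=0, x5=1, x6=0, x7=0, x8=1, x9=0, x10=1, x11=0, x12=0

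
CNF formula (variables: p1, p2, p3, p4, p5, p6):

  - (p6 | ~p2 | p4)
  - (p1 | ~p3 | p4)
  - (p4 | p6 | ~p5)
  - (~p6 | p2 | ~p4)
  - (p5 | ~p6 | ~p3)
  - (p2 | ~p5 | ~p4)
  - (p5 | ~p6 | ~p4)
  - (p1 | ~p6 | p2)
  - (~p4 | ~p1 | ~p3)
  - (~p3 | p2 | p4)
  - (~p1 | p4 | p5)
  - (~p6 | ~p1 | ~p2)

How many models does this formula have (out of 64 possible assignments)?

15

Split on p4, then p6.
  p4=T, p6=T: remaining (p1,p2,p3,p5) ∈ {(F,T,F,T); (F,T,T,T)} — 2.
  p4=T, p6=F: 9 of the 16 assignments to (p1,p2,p3,p5) work.
  p4=F, p6=T: remaining (p1,p2,p3,p5) ∈ {(F,T,F,F); (F,T,F,T); (T,F,F,T)} — 3.
  p4=F, p6=F: remaining (p1,p2,p3,p5) ∈ {(F,F,F,F)} — 1.
Total: 2 + 9 + 3 + 1 = 15.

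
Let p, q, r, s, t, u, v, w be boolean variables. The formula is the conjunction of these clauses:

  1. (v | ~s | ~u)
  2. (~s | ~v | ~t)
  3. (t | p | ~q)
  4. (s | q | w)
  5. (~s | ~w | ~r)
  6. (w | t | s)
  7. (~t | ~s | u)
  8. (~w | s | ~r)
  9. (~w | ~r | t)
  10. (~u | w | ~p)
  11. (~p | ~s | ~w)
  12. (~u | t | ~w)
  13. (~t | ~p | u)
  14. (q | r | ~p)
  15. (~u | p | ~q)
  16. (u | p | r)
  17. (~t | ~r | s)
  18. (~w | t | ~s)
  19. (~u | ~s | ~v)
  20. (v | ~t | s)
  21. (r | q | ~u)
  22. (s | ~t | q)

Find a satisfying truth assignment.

p=F, q=F, r=T, s=T, t=F, u=F, v=F, w=F

Check each clause:
  1. (~u | v | ~s) — ~u is true.
  2. (~s | ~t | ~v) — ~v is true.
  3. (~q | p | t) — ~q is true.
  4. (w | q | s) — s is true.
  5. (~r | ~s | ~w) — ~w is true.
  6. (s | t | w) — s is true.
  7. (~s | u | ~t) — ~t is true.
  8. (~r | s | ~w) — ~w is true.
  9. (~r | t | ~w) — ~w is true.
  10. (~p | ~u | w) — ~u is true.
  11. (~w | ~p | ~s) — ~w is true.
  12. (t | ~u | ~w) — ~w is true.
  13. (~p | ~t | u) — ~t is true.
  14. (r | ~p | q) — r is true.
  15. (~u | p | ~q) — ~u is true.
  16. (u | p | r) — r is true.
  17. (~r | s | ~t) — ~t is true.
  18. (~s | t | ~w) — ~w is true.
  19. (~v | ~s | ~u) — ~v is true.
  20. (v | ~t | s) — ~t is true.
  21. (~u | q | r) — r is true.
  22. (s | q | ~t) — ~t is true.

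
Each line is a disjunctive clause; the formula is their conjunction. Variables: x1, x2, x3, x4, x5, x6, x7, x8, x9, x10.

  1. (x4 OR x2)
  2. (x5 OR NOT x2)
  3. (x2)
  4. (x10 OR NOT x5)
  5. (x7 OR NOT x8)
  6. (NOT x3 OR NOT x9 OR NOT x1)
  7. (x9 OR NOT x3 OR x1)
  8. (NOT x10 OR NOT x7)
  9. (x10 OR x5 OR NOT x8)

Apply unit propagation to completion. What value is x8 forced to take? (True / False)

(x2) is a unit clause: x2 = True.
From (NOT x2 OR x5) and x2 = True: x5 = True.
From (NOT x5 OR x10) and x5 = True: x10 = True.
In (NOT x7 OR NOT x10), NOT x10 is now false; NOT x7 must hold, so x7 = False.
(x7 OR NOT x8): since x7 = False, the clause reduces to (NOT x8). x8 = False.

False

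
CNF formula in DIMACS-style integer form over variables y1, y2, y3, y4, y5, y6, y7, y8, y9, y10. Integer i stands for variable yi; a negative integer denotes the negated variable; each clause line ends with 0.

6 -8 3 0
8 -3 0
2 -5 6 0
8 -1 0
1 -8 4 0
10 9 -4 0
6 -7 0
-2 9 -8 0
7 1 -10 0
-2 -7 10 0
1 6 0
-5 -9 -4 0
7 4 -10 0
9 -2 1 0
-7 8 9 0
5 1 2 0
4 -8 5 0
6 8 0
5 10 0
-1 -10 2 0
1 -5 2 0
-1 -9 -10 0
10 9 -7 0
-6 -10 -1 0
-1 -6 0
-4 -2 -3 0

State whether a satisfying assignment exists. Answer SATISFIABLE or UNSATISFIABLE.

Try y1 = True.
  then y8 is forced to True.
  then y6 is forced to False.
  then y3 is forced to True.
  then y7 is forced to False.
For the remaining variables, y2 = True, y4 = False, y5 = True, y9 = True, y10 = False works.
So y1=T  y2=T  y3=T  y4=F  y5=T  y6=F  y7=F  y8=T  y9=T  y10=F is a satisfying assignment.

SATISFIABLE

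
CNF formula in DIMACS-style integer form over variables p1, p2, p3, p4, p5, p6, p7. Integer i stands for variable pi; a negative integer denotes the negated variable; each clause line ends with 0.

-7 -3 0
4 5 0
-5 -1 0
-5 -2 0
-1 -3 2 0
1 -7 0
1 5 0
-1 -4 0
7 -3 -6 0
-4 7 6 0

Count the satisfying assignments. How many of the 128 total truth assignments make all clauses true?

4

Satisfying assignments:
  p1=0 p2=0 p3=0 p4=0 p5=1 p6=0 p7=0
  p1=0 p2=0 p3=0 p4=0 p5=1 p6=1 p7=0
  p1=0 p2=0 p3=0 p4=1 p5=1 p6=1 p7=0
  p1=0 p2=0 p3=1 p4=0 p5=1 p6=0 p7=0
That's 4 in total.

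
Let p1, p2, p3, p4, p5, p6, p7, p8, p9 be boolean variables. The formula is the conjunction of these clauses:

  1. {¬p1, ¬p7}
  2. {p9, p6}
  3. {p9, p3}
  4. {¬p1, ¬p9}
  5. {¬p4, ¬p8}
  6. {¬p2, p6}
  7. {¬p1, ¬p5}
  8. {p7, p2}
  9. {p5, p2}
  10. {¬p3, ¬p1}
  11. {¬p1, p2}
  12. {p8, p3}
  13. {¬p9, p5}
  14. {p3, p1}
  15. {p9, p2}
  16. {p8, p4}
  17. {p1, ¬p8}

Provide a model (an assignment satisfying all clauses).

Pure literal: p6 appears only positively; assign p6 = True.
Set p1 = False and propagate.
  then p3 is forced to True.
  then p8 is forced to False.
  then p4 is forced to True.
Branch on p2: take p2 = True.
Try p5 = True.
p7, p9 are now unconstrained; take p7 = False, p9 = False.
Every clause has at least one true literal under this assignment.

p1 = F, p2 = T, p3 = T, p4 = T, p5 = T, p6 = T, p7 = F, p8 = F, p9 = F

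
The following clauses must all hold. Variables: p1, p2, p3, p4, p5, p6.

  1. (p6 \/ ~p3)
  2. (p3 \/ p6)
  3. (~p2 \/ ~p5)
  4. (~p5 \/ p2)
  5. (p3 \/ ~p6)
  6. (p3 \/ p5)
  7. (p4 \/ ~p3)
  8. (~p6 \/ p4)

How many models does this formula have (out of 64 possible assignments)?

The models are:
  p1=0 p2=0 p3=1 p4=1 p5=0 p6=1
  p1=0 p2=1 p3=1 p4=1 p5=0 p6=1
  p1=1 p2=0 p3=1 p4=1 p5=0 p6=1
  p1=1 p2=1 p3=1 p4=1 p5=0 p6=1
Count: 4.

4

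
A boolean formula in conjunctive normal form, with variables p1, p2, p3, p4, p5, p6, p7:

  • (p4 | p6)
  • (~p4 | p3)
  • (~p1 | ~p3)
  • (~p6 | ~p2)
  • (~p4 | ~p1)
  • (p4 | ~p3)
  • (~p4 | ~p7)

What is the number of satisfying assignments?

Split on p4, then p3.
  p4=T, p3=T: p5 free; 3 ways for (p1,p2,p6,p7) × 2^1 = 6.
  p4=T, p3=F: a clause becomes empty — 0.
  p4=F, p3=T: a clause becomes empty — 0.
  p4=F, p3=F: forces p2=F; p6=T; p1, p5, p7 free → 2^3 = 8.
Total: 6 + 0 + 0 + 8 = 14.

14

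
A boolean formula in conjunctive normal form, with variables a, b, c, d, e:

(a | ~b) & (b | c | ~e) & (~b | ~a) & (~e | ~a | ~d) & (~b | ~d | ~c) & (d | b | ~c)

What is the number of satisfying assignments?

7

The models are:
  a=0 b=0 c=0 d=0 e=0
  a=0 b=0 c=0 d=1 e=0
  a=0 b=0 c=1 d=1 e=0
  a=0 b=0 c=1 d=1 e=1
  a=1 b=0 c=0 d=0 e=0
  a=1 b=0 c=0 d=1 e=0
  a=1 b=0 c=1 d=1 e=0
That's 7 in total.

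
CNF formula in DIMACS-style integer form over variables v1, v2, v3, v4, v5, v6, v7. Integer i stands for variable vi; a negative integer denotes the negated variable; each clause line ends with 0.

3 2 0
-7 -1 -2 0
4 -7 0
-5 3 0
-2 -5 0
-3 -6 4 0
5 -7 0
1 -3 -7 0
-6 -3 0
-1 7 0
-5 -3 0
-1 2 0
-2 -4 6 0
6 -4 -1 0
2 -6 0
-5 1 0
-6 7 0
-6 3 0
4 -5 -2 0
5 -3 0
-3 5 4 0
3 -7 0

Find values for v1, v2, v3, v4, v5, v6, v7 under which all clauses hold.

v1=False, v2=True, v3=False, v4=False, v5=False, v6=False, v7=False

Check each clause:
  1. (v2 || v3) — v2 is true.
  2. (!v1 || !v2 || !v7) — !v7 is true.
  3. (!v7 || v4) — !v7 is true.
  4. (!v5 || v3) — !v5 is true.
  5. (!v2 || !v5) — !v5 is true.
  6. (v4 || !v3 || !v6) — !v6 is true.
  7. (v5 || !v7) — !v7 is true.
  8. (!v3 || v1 || !v7) — !v3 is true.
  9. (!v3 || !v6) — !v6 is true.
  10. (v7 || !v1) — !v1 is true.
  11. (!v5 || !v3) — !v5 is true.
  12. (!v1 || v2) — v2 is true.
  13. (!v4 || !v2 || v6) — !v4 is true.
  14. (!v1 || !v4 || v6) — !v4 is true.
  15. (!v6 || v2) — !v6 is true.
  16. (!v5 || v1) — !v5 is true.
  17. (v7 || !v6) — !v6 is true.
  18. (!v6 || v3) — !v6 is true.
  19. (!v5 || !v2 || v4) — !v5 is true.
  20. (v5 || !v3) — !v3 is true.
  21. (v4 || !v3 || v5) — !v3 is true.
  22. (!v7 || v3) — !v7 is true.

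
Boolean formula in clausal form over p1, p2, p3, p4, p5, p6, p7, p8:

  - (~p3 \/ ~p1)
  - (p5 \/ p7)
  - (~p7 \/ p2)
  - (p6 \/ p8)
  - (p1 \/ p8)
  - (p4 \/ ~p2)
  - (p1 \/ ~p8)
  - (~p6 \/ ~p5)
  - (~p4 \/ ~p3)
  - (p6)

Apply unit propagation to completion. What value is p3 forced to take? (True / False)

False

(p6) is a unit clause: p6 = True.
(~p6 \/ ~p5) with p6 = True leaves only ~p5, so p5 = False.
(p5 \/ p7): since p5 = False, the clause reduces to (p7). p7 = True.
(p2 \/ ~p7) with p7 = True leaves only p2, so p2 = True.
In (~p2 \/ p4), ~p2 is now false; p4 must hold, so p4 = True.
(~p3 \/ ~p4): since p4 = True, the clause reduces to (~p3). p3 = False.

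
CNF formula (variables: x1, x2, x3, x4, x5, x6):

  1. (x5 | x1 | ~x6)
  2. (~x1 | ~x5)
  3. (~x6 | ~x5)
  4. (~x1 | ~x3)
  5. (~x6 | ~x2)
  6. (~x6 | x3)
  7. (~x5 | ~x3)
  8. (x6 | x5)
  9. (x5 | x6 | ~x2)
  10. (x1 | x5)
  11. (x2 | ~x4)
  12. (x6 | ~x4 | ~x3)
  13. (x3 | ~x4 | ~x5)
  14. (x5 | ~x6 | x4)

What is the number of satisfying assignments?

2

Satisfying assignments:
  x1=F x2=F x3=F x4=F x5=T x6=F
  x1=F x2=T x3=F x4=F x5=T x6=F
Count: 2.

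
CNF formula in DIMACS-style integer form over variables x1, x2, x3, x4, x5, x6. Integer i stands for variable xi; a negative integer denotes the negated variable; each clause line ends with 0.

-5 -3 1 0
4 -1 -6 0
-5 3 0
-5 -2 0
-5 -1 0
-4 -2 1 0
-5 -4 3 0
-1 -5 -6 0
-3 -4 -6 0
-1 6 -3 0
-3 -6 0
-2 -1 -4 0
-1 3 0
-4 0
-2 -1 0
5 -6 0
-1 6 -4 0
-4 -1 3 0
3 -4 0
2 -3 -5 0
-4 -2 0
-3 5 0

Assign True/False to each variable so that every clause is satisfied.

x1=F, x2=T, x3=F, x4=F, x5=F, x6=F

The clause (NOT x4) is unit: x4 must be False.
Try x1 = False.
The remaining clauses are satisfied by x2 = True, x3 = False, x5 = False, x6 = False.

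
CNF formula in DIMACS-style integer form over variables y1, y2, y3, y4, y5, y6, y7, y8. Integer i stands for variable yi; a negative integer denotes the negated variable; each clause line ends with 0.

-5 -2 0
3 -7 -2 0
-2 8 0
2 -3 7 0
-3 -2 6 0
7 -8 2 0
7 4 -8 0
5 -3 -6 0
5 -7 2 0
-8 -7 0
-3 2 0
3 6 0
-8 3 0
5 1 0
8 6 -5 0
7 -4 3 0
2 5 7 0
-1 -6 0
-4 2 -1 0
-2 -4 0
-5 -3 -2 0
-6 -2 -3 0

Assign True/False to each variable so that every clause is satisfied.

y1 = F, y2 = F, y3 = F, y4 = F, y5 = T, y6 = T, y7 = T, y8 = F

Check each clause:
  1. {¬y5, ¬y2} — ¬y2 is true.
  2. {¬y7, y3, ¬y2} — ¬y2 is true.
  3. {¬y2, y8} — ¬y2 is true.
  4. {¬y3, y2, y7} — ¬y3 is true.
  5. {y6, ¬y3, ¬y2} — ¬y3 is true.
  6. {¬y8, y7, y2} — ¬y8 is true.
  7. {¬y8, y7, y4} — ¬y8 is true.
  8. {¬y3, ¬y6, y5} — ¬y3 is true.
  9. {¬y7, y2, y5} — y5 is true.
  10. {¬y7, ¬y8} — ¬y8 is true.
  11. {y2, ¬y3} — ¬y3 is true.
  12. {y6, y3} — y6 is true.
  13. {¬y8, y3} — ¬y8 is true.
  14. {y1, y5} — y5 is true.
  15. {y8, ¬y5, y6} — y6 is true.
  16. {¬y4, y7, y3} — ¬y4 is true.
  17. {y5, y7, y2} — y5 is true.
  18. {¬y6, ¬y1} — ¬y1 is true.
  19. {¬y4, y2, ¬y1} — ¬y4 is true.
  20. {¬y2, ¬y4} — ¬y4 is true.
  21. {¬y5, ¬y3, ¬y2} — ¬y3 is true.
  22. {¬y6, ¬y2, ¬y3} — ¬y3 is true.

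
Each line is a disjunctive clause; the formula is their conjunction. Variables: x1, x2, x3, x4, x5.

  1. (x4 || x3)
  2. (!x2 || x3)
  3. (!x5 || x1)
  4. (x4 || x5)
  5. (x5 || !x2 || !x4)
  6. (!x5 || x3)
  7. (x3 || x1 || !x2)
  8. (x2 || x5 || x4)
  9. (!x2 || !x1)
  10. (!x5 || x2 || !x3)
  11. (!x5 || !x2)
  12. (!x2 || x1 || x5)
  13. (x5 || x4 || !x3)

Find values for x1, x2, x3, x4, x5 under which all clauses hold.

x1=False, x2=False, x3=True, x4=True, x5=False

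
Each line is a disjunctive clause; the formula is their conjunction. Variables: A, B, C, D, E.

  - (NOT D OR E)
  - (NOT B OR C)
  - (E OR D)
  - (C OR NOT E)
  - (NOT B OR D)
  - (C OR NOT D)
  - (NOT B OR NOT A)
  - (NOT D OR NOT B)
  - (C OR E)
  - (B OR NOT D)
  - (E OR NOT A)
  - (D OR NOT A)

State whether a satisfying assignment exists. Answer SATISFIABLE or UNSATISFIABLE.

Pure literal: A appears only negated; assign A = False.
C occurs only positively in the remaining clauses — set C = True.
Branch on B: take B = False.
  then D is forced to False.
  then E is forced to True.
Every clause has at least one true literal under this assignment.
So A=F, B=F, C=T, D=F, E=T is a satisfying assignment.

SATISFIABLE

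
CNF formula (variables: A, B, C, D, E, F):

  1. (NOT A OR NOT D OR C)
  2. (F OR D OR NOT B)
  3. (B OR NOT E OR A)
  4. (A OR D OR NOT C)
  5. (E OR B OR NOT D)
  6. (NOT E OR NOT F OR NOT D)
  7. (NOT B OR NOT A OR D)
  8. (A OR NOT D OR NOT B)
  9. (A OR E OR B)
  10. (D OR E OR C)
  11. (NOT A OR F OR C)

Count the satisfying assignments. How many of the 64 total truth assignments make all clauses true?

Case analysis on D and A:
  D=T, A=T: remaining (B,C,E,F) ∈ {(F,T,T,F); (T,T,F,F); (T,T,F,T); (T,T,T,F)} — 4.
  D=T, A=F: a clause becomes empty — 0.
  D=F, A=T: 5 of the 16 assignments to (B,C,E,F) work.
  D=F, A=F: remaining (B,C,E,F) ∈ {(T,F,T,T)} — 1.
Total: 4 + 0 + 5 + 1 = 10.

10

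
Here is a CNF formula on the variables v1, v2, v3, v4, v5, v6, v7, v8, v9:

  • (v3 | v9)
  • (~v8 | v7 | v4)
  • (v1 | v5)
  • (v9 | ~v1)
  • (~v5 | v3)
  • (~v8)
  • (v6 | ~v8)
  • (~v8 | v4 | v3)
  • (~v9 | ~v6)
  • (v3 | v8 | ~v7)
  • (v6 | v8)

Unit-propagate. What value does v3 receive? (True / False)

(~v8) stands alone — v8 = False.
(v6 | v8) with v8 = False leaves only v6, so v6 = True.
In (~v9 | ~v6), ~v6 is now false; ~v9 must hold, so v9 = False.
(v3 | v9): since v9 = False, the clause reduces to (v3). v3 = True.

True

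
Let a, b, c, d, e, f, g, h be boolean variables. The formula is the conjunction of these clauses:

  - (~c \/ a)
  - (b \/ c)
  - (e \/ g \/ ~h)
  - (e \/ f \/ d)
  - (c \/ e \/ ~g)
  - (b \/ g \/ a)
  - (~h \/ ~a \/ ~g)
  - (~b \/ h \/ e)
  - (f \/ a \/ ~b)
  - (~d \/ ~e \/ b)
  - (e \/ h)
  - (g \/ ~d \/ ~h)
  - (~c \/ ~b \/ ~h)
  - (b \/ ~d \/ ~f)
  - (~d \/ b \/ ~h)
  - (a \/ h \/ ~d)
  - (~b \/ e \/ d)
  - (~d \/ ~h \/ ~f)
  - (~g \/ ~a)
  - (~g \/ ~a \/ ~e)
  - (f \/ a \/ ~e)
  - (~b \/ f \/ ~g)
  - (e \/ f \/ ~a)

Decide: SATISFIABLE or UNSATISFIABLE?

SATISFIABLE

Set a = True and propagate.
  then g is forced to False.
Branch on b: take b = True.
Try c = True.
  then h is forced to False.
  then e is forced to True.
d, f are now unconstrained; take d = False, f = False.
So a=True, b=True, c=True, d=False, e=True, f=False, g=False, h=False is a satisfying assignment.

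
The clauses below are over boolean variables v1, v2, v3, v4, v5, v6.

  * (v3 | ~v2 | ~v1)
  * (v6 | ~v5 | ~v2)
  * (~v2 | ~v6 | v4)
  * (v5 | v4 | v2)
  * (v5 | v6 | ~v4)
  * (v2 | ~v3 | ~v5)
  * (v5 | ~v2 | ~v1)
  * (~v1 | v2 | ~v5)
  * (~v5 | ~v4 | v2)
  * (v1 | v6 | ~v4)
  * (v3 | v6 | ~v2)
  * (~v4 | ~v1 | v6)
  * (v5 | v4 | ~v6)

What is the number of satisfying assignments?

12

Split on v2, then v5.
  v2=T, v5=T: remaining (v1,v3,v4,v6) ∈ {(F,F,T,T); (F,T,T,T); (T,T,T,T)} — 3.
  v2=T, v5=F: remaining (v1,v3,v4,v6) ∈ {(F,F,T,T); (F,T,F,F); (F,T,T,T)} — 3.
  v2=F, v5=T: remaining (v1,v3,v4,v6) ∈ {(F,F,F,F); (F,F,F,T)} — 2.
  v2=F, v5=F: remaining (v1,v3,v4,v6) ∈ {(F,F,T,T); (F,T,T,T); (T,F,T,T); (T,T,T,T)} — 4.
Total: 3 + 3 + 2 + 4 = 12.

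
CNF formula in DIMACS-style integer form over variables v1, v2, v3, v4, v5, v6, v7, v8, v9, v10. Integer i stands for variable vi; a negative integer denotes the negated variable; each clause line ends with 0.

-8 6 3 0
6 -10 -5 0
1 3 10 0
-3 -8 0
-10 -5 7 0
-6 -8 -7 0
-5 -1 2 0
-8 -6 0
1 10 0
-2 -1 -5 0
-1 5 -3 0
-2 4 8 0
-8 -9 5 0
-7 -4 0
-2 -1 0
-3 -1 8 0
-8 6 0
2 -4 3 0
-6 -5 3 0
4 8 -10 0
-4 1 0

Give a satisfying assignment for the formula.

v1=1, v2=0, v3=0, v4=0, v5=0, v6=0, v7=1, v8=0, v9=0, v10=0

Pure literal: v9 appears only negated; assign v9 = False.
Try v1 = True.
  then v2 is forced to False.
  then v5 is forced to False.
  then v3 is forced to False.
  then v4 is forced to False.
Try v6 = False.
  then v8 is forced to False.
  then v10 is forced to False.
v7 is now unconstrained; take v7 = True.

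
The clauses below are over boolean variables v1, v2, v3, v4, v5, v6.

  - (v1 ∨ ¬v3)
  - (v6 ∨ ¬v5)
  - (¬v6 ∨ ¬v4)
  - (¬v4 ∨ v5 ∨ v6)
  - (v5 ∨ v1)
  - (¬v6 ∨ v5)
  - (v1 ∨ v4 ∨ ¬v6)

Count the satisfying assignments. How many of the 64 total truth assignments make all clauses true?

8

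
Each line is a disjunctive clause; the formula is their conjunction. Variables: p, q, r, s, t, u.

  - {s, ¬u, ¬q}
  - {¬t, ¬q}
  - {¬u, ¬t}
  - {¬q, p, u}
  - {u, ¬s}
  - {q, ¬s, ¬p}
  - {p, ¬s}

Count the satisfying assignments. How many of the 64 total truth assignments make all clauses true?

16

Case analysis on q and s:
  q=1, s=1: remaining (p,r,t,u) ∈ {(1,0,0,1); (1,1,0,1)} — 2.
  q=1, s=0: remaining (p,r,t,u) ∈ {(1,0,0,0); (1,1,0,0)} — 2.
  q=0, s=1: a clause becomes empty — 0.
  q=0, s=0: p, r free; 3 ways for (t,u) × 2^2 = 12.
Total: 2 + 2 + 0 + 12 = 16.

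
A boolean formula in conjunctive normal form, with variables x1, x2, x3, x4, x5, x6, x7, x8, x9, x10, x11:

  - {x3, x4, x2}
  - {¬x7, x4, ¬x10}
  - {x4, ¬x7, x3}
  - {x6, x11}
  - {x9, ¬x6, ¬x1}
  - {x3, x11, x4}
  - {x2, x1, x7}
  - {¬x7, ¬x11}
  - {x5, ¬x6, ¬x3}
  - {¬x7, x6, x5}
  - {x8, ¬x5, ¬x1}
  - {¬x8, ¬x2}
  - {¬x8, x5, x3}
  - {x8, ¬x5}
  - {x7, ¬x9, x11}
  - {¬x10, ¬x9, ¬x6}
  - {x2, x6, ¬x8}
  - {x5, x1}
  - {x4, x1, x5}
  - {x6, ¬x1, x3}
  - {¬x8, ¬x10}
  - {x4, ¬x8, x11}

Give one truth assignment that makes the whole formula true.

x1=1, x2=0, x3=0, x4=1, x5=0, x6=1, x7=1, x8=0, x9=1, x10=0, x11=0

Check each clause:
  1. {x2, x3, x4} — x4 is true.
  2. {x4, ¬x10, ¬x7} — x4 is true.
  3. {¬x7, x3, x4} — x4 is true.
  4. {x11, x6} — x6 is true.
  5. {¬x6, x9, ¬x1} — x9 is true.
  6. {x3, x11, x4} — x4 is true.
  7. {x2, x1, x7} — x1 is true.
  8. {¬x11, ¬x7} — ¬x11 is true.
  9. {¬x3, ¬x6, x5} — ¬x3 is true.
  10. {x6, ¬x7, x5} — x6 is true.
  11. {x8, ¬x1, ¬x5} — ¬x5 is true.
  12. {¬x2, ¬x8} — ¬x8 is true.
  13. {x3, x5, ¬x8} — ¬x8 is true.
  14. {x8, ¬x5} — ¬x5 is true.
  15. {x7, x11, ¬x9} — x7 is true.
  16. {¬x10, ¬x6, ¬x9} — ¬x10 is true.
  17. {¬x8, x2, x6} — ¬x8 is true.
  18. {x1, x5} — x1 is true.
  19. {x4, x5, x1} — x1 is true.
  20. {¬x1, x6, x3} — x6 is true.
  21. {¬x10, ¬x8} — ¬x8 is true.
  22. {¬x8, x11, x4} — ¬x8 is true.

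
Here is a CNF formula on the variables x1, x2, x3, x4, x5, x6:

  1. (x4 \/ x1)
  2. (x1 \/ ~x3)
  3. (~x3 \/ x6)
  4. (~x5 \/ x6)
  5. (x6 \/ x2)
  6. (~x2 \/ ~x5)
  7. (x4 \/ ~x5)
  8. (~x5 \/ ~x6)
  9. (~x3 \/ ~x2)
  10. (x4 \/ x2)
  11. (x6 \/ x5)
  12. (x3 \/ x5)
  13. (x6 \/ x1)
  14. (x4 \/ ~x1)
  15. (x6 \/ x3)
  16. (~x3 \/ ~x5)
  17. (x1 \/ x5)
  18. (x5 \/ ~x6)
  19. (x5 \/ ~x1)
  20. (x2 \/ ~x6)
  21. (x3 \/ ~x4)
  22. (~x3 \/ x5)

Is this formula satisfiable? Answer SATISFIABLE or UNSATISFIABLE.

UNSATISFIABLE

x5 = True:
  propagation gives x6=True; an empty clause results — contradiction.
x5 = False:
  propagation gives x6=True; an empty clause results — contradiction.
Every branch closes, so no satisfying assignment exists.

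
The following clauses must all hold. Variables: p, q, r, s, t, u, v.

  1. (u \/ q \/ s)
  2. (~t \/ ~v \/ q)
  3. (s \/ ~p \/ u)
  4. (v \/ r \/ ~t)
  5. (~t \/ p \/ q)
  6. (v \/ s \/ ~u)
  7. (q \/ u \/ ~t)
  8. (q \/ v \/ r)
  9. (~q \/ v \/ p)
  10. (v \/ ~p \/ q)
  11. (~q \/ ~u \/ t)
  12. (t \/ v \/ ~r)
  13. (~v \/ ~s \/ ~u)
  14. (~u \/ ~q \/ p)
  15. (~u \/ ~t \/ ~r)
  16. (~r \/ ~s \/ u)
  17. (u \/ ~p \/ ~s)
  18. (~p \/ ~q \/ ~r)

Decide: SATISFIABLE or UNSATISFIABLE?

SATISFIABLE

Try p = False.
Set q = False and propagate.
  then t is forced to False.
The remaining clauses are satisfied by r = False, s = True, u = False, v = True.
So p=F, q=F, r=F, s=T, t=F, u=F, v=T is a satisfying assignment.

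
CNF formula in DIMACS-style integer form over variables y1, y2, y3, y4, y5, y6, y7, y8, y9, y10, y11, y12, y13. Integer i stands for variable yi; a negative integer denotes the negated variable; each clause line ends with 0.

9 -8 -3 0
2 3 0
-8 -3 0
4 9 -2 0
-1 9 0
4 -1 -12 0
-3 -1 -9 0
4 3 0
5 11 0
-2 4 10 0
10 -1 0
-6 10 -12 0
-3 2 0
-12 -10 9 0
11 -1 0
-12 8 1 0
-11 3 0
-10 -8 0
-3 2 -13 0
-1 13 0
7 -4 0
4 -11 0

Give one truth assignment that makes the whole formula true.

y1=False  y2=True  y3=True  y4=True  y5=True  y6=False  y7=True  y8=False  y9=False  y10=False  y11=False  y12=False  y13=False

y5 occurs only positively in the remaining clauses — set y5 = True.
y6 occurs only negated in the remaining clauses — set y6 = False.
Branch on y1: take y1 = False.
For the remaining variables, y2 = True, y3 = True, y4 = True, y7 = True, y8 = False, y9 = False, y10 = False, y11 = False, y12 = False, y13 = False works.
Every clause has at least one true literal under this assignment.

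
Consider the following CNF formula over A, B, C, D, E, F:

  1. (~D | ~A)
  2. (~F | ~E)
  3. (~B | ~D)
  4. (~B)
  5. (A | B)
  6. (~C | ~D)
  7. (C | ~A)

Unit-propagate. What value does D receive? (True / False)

False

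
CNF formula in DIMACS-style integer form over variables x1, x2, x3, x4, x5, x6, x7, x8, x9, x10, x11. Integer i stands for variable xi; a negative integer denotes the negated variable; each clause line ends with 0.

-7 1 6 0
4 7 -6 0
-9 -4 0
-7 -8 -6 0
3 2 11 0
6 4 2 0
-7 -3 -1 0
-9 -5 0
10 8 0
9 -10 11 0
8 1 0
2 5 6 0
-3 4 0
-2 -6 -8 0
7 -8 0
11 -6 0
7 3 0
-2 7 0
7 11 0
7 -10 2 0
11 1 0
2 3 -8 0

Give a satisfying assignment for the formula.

x1=T, x2=T, x3=F, x4=T, x5=F, x6=F, x7=T, x8=T, x9=F, x10=F, x11=T

Pure literal: x11 appears only positively; assign x11 = True.
Set x1 = True and propagate.
Set x2 = True and propagate.
  then x7 is forced to True.
  then x3 is forced to False.
The remaining clauses are satisfied by x4 = True, x5 = False, x6 = False, x8 = True, x9 = False, x10 = False.
Every clause has at least one true literal under this assignment.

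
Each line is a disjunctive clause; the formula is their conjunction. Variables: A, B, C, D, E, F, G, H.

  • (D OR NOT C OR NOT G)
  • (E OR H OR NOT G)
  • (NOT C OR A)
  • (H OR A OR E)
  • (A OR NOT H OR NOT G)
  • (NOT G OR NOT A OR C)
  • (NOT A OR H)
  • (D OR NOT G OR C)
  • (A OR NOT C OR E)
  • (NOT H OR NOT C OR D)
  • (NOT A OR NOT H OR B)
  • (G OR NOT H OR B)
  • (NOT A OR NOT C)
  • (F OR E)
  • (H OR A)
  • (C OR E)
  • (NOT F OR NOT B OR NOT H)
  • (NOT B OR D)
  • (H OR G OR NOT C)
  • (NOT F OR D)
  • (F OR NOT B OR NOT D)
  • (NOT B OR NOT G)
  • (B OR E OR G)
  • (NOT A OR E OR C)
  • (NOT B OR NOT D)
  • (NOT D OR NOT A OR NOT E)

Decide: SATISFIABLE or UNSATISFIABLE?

UNSATISFIABLE

A = True:
  propagation gives H=True, B=True, C=False, G=False; an empty clause results — contradiction.
A = False:
  propagation gives C=False, H=True, G=False, B=True; an empty clause results — contradiction.
Every branch closes, so no satisfying assignment exists.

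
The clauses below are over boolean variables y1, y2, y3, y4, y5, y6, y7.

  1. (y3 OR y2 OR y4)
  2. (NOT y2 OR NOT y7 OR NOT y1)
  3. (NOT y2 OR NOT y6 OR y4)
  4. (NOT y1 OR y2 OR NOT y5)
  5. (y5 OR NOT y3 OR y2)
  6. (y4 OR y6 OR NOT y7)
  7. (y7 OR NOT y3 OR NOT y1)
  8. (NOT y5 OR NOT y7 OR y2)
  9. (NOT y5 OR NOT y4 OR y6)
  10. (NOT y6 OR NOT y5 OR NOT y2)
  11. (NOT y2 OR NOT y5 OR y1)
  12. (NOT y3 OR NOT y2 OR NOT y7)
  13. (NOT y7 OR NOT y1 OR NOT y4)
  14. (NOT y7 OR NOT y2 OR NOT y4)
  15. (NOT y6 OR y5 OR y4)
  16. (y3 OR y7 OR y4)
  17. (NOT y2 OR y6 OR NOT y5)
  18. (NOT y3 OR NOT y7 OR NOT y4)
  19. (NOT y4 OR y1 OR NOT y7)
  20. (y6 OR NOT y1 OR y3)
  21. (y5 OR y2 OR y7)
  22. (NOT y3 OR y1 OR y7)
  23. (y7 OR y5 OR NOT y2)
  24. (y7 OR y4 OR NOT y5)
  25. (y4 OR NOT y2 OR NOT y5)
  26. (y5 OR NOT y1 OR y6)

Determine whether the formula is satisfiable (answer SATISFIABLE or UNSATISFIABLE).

SATISFIABLE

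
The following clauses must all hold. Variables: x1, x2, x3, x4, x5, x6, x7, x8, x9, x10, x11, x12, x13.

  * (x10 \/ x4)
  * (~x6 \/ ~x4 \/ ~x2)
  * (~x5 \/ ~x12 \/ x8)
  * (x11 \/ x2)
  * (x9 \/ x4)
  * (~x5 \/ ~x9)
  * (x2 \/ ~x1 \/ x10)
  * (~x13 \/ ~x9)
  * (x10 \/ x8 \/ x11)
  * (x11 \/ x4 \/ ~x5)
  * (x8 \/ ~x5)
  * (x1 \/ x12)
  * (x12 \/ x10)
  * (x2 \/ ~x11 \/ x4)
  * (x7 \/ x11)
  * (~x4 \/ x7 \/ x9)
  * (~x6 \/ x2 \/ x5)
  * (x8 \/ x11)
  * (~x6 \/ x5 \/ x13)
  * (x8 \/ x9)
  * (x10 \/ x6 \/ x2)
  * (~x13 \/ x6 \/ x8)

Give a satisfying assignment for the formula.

x1 = 0  x2 = 1  x3 = 1  x4 = 1  x5 = 0  x6 = 0  x7 = 1  x8 = 1  x9 = 0  x10 = 0  x11 = 0  x12 = 1  x13 = 0

Pure literal: x7 appears only positively; assign x7 = True.
x8 occurs only positively in the remaining clauses — set x8 = True.
Set x1 = False and propagate.
  then x12 is forced to True.
Try x2 = True.
Set x4 = True and propagate.
  then x6 is forced to False.
For the remaining variables, x3 = True, x5 = False, x9 = False, x10 = False, x11 = False, x13 = False works.
Every clause has at least one true literal under this assignment.
Check each clause:
  1. (x10 \/ x4) — x4 is true.
  2. (~x6 \/ ~x4 \/ ~x2) — ~x6 is true.
  3. (~x5 \/ ~x12 \/ x8) — x8 is true.
  4. (x11 \/ x2) — x2 is true.
  5. (x9 \/ x4) — x4 is true.
  6. (~x9 \/ ~x5) — ~x5 is true.
  7. (x10 \/ ~x1 \/ x2) — x2 is true.
  8. (~x13 \/ ~x9) — ~x13 is true.
  9. (x11 \/ x8 \/ x10) — x8 is true.
  10. (x11 \/ x4 \/ ~x5) — x4 is true.
  11. (x8 \/ ~x5) — x8 is true.
  12. (x1 \/ x12) — x12 is true.
  13. (x10 \/ x12) — x12 is true.
  14. (x4 \/ ~x11 \/ x2) — x2 is true.
  15. (x7 \/ x11) — x7 is true.
  16. (x9 \/ x7 \/ ~x4) — x7 is true.
  17. (x2 \/ ~x6 \/ x5) — ~x6 is true.
  18. (x11 \/ x8) — x8 is true.
  19. (x13 \/ x5 \/ ~x6) — ~x6 is true.
  20. (x8 \/ x9) — x8 is true.
  21. (x10 \/ x6 \/ x2) — x2 is true.
  22. (x6 \/ ~x13 \/ x8) — x8 is true.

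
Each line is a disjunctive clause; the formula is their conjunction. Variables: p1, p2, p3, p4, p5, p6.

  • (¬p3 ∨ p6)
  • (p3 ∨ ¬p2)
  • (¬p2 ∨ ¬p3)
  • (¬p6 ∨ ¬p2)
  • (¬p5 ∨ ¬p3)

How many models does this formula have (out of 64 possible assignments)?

Case analysis on p3 and p2:
  p3=1, p2=1: a clause becomes empty — 0.
  p3=1, p2=0: remaining (p1,p4,p5,p6) ∈ {(0,0,0,1); (0,1,0,1); (1,0,0,1); (1,1,0,1)} — 4.
  p3=0, p2=1: a clause becomes empty — 0.
  p3=0, p2=0: p1, p4, p5, p6 free → 2^4 = 16.
Total: 0 + 4 + 0 + 16 = 20.

20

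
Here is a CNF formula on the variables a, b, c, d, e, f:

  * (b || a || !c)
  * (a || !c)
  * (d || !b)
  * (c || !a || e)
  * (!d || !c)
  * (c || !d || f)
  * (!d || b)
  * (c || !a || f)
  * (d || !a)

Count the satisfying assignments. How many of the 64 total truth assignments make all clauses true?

7

The models are:
  a=F b=F c=F d=F e=F f=F
  a=F b=F c=F d=F e=F f=T
  a=F b=F c=F d=F e=T f=F
  a=F b=F c=F d=F e=T f=T
  a=F b=T c=F d=T e=F f=T
  a=F b=T c=F d=T e=T f=T
  a=T b=T c=F d=T e=T f=T
That's 7 in total.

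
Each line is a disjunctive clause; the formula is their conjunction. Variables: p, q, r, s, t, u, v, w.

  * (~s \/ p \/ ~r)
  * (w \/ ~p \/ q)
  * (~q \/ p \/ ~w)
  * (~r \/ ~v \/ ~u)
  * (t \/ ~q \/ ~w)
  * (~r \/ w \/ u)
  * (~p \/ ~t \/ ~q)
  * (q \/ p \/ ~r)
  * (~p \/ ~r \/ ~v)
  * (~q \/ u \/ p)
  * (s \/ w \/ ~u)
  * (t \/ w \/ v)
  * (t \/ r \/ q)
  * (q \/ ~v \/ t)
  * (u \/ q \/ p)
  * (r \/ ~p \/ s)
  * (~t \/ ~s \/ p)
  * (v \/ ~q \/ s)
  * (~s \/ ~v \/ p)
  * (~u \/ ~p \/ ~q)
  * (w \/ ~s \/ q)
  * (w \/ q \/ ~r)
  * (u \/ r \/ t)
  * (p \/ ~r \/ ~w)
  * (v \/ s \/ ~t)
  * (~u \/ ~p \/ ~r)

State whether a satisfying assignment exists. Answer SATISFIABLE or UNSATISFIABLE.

Set p = True and propagate.
Try q = False.
  then w is forced to True.
For the remaining variables, r = False, s = True, t = True, u = True, v = False works.
Every clause has at least one true literal under this assignment.
So p=True  q=False  r=False  s=True  t=True  u=True  v=False  w=True is a satisfying assignment.

SATISFIABLE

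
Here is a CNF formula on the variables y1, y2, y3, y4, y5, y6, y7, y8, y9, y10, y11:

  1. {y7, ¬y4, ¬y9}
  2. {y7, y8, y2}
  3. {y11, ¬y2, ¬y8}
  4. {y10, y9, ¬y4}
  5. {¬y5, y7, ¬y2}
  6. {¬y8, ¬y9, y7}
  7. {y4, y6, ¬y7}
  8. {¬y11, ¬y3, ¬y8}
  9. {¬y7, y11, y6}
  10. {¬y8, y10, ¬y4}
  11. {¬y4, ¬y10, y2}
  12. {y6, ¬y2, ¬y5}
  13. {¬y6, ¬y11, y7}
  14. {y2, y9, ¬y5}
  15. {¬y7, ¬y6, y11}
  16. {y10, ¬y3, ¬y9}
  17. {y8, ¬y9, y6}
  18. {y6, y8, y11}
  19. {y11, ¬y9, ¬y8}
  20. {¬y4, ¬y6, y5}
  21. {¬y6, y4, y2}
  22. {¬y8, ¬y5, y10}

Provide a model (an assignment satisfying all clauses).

y1=False, y2=True, y3=True, y4=False, y5=False, y6=True, y7=False, y8=False, y9=False, y10=True, y11=False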